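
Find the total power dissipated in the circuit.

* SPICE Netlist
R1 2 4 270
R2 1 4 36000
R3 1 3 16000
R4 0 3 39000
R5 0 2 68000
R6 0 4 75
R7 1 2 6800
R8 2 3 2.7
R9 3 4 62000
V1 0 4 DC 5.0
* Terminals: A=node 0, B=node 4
Nodal analysis, taking node 4 as the 0 V reference.
Source V1 fixes V_0 = 5 V.
KCL at each unknown node (sum of currents leaving = 0; resistances in Ω):
  Node 1: (V_1 - 0)/36000 + (V_1 - V_3)/16000 + (V_1 - V_2)/6800 = 0
  Node 2: (V_2 - 0)/270 + (V_2 - 5)/68000 + (V_2 - V_1)/6800 + (V_2 - V_3)/2.7 = 0
  Node 3: (V_3 - V_1)/16000 + (V_3 - 5)/39000 + (V_3 - V_2)/2.7 + (V_3 - 0)/62000 = 0
Collecting terms (coefficients in siemens):
  0.0002373·V_1 - 0.0001471·V_2 - 0.0000625·V_3 = 0
  0.3742·V_2 - 0.0001471·V_1 - 0.3704·V_3 = 0.00007353
  0.3705·V_3 - 0.0000625·V_1 - 0.3704·V_2 = 0.0001282
Solving these 3 simultaneous equations (Gaussian elimination) gives:
  V_1 = 0.04715 V, V_2 = 0.0533 V, V_3 = 0.05364 V
Power in each resistor, P = (ΔV)²/R:
  P_R1 = (0.0533 - 0)²/270 = 0.00001052 W
  P_R2 = (0.04715 - 0)²/36000 = 0.00000006175 W
  P_R3 = (0.04715 - 0.05364)²/16000 = 0.000000002631 W
  P_R4 = (5 - 0.05364)²/39000 = 0.0006273 W
  P_R5 = (5 - 0.0533)²/68000 = 0.0003599 W
  P_R6 = (5 - 0)²/75 = 0.3333 W
  P_R7 = (0.04715 - 0.0533)²/6800 = 0.00000000556 W
  P_R8 = (0.0533 - 0.05364)²/2.7 = 0.00000004257 W
  P_R9 = (0.05364 - 0)²/62000 = 0.0000000464 W
P_total = P_R1 + P_R2 + P_R3 + P_R4 + P_R5 + P_R6 + P_R7 + P_R8 + P_R9 = 0.3343 W

Final answer: 0.3343 W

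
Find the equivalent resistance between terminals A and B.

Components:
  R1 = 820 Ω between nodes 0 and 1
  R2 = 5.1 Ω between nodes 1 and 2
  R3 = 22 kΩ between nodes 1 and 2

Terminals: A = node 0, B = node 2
Reduce the network between node 0 (A) and node 2 (B) by series/parallel combination:
  Rp1 = R2 ‖ R3 (parallel, both between nodes 1 and 2) = 1/(1/5.1 + 1/22000) = 5.099 Ω
  Rs1 = R1 + Rp1 (series, joined only at node 1) = 820 + 5.099 = 825.1 Ω
R_eq = 825.1 Ω

Final answer: 825.1 Ω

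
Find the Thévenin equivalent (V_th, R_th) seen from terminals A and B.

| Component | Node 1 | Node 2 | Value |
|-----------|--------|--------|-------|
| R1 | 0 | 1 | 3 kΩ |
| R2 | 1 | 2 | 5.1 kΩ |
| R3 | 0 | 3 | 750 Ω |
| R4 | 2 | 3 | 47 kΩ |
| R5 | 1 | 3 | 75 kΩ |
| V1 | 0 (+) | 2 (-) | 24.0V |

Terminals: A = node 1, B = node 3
Step 1 — V_th is the open-circuit voltage V_A - V_B (nothing connected across the terminals).
Nodal analysis, taking node 2 as the 0 V reference.
Source V1 fixes V_0 = 24 V.
KCL at each unknown node (sum of currents leaving = 0; resistances in Ω):
  Node 1: (V_1 - 24)/3000 + (V_1 - 0)/5100 + (V_1 - V_3)/75000 = 0
  Node 3: (V_3 - 24)/750 + (V_3 - 0)/47000 + (V_3 - V_1)/75000 = 0
Collecting terms (coefficients in siemens):
  0.0005427·V_1 - 0.00001333·V_3 = 0.008
  0.001368·V_3 - 0.00001333·V_1 = 0.032
Determinant D = (0.0005427)(0.001368) - (-0.00001333)(-0.00001333) = 0.0000007423
V_1 = [(0.008)(0.001368) - (-0.00001333)(0.032)]/D = 15.32 V
V_3 = [(0.0005427)(0.032) - (0.008)(-0.00001333)]/D = 23.54 V
V_th = V_1 - V_3 = 15.32 - 23.54 = -8.224 V
Step 2 — R_th: zero the source — replace V1 by a short circuit (node 2 merges into node 0) — and find the resistance seen between A (node 1) and B (node 3).
Reduce the network between node 1 (A) and node 3 (B) by series/parallel combination:
  Rp1 = R1 ‖ R2 (parallel, both between nodes 0 and 1) = 1/(1/3000 + 1/5100) = 1889 Ω
  Rp2 = R3 ‖ R4 (parallel, both between nodes 0 and 3) = 1/(1/750 + 1/47000) = 738.2 Ω
  Rs1 = Rp1 + Rp2 (series, joined only at node 0) = 1889 + 738.2 = 2627 Ω
  Rp3 = R5 ‖ Rs1 (parallel, both between nodes 1 and 3) = 1/(1/75000 + 1/2627) = 2538 Ω
R_th = 2.538 kΩ

Final answer: V_th = -8.224 V, R_th = 2.538 kΩ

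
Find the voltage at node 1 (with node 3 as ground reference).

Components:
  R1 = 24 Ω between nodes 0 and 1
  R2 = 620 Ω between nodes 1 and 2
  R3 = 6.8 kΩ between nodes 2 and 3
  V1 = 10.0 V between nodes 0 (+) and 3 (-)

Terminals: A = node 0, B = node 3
Nodal analysis, taking node 3 as the 0 V reference.
Source V1 fixes V_0 = 10 V.
KCL at each unknown node (sum of currents leaving = 0; resistances in Ω):
  Node 1: (V_1 - 10)/24 + (V_1 - V_2)/620 = 0
  Node 2: (V_2 - V_1)/620 + (V_2 - 0)/6800 = 0
Collecting terms (coefficients in siemens):
  0.04328·V_1 - 0.001613·V_2 = 0.4167
  0.00176·V_2 - 0.001613·V_1 = 0
Determinant D = (0.04328)(0.00176) - (-0.001613)(-0.001613) = 0.00007357
V_1 = [(0.4167)(0.00176) - (-0.001613)(0)]/D = 9.968 V
V_2 = [(0.04328)(0) - (0.4167)(-0.001613)]/D = 9.135 V
The requested potential is V_1 = 9.968 V.

Final answer: V_1 = 9.968 V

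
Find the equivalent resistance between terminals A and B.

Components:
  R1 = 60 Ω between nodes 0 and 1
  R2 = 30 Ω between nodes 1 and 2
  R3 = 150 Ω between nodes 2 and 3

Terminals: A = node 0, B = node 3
Reduce the network between node 0 (A) and node 3 (B) by series/parallel combination:
  Rs1 = R1 + R2 (series, joined only at node 1) = 60 + 30 = 90 Ω
  Rs2 = R3 + Rs1 (series, joined only at node 2) = 150 + 90 = 240 Ω
R_eq = 240 Ω

Final answer: 240 Ω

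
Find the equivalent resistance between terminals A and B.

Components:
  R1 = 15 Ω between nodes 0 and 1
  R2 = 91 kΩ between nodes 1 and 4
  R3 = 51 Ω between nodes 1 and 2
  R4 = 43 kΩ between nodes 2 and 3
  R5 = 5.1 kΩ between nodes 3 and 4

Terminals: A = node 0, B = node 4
Reduce the network between node 0 (A) and node 4 (B) by series/parallel combination:
  Rs1 = R3 + R4 (series, joined only at node 2) = 51 + 43000 = 43050 Ω
  Rs2 = R5 + Rs1 (series, joined only at node 3) = 5100 + 43050 = 48150 Ω
  Rp1 = R2 ‖ Rs2 (parallel, both between nodes 1 and 4) = 1/(1/91000 + 1/48150) = 31490 Ω
  Rs3 = R1 + Rp1 (series, joined only at node 1) = 15 + 31490 = 31500 Ω
R_eq = 31.5 kΩ

Final answer: 31.5 kΩ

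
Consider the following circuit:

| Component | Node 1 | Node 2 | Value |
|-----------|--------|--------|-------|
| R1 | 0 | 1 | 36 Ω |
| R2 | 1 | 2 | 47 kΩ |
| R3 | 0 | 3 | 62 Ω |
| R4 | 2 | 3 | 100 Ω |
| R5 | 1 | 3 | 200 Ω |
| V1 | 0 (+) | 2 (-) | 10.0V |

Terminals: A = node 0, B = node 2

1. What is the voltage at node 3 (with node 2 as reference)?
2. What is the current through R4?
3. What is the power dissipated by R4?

Nodal analysis, taking node 2 as the 0 V reference.
Source V1 fixes V_0 = 10 V.
KCL at each unknown node (sum of currents leaving = 0; resistances in Ω):
  Node 1: (V_1 - 10)/36 + (V_1 - 0)/47000 + (V_1 - V_3)/200 = 0
  Node 3: (V_3 - 10)/62 + (V_3 - 0)/100 + (V_3 - V_1)/200 = 0
Collecting terms (coefficients in siemens):
  0.0328·V_1 - 0.005·V_3 = 0.2778
  0.03113·V_3 - 0.005·V_1 = 0.1613
Determinant D = (0.0328)(0.03113) - (-0.005)(-0.005) = 0.000996
V_1 = [(0.2778)(0.03113) - (-0.005)(0.1613)]/D = 9.491 V
V_3 = [(0.0328)(0.1613) - (0.2778)(-0.005)]/D = 6.706 V
Part 1:
  Read off the nodal solution: V_3 = 6.706 V
Part 2:
  I_R4 = (V_2 - V_3)/R4 = (0 - 6.706)/100 = -0.06706 A
  Magnitude: I_R4 = 0.06706 A
Part 3:
  I_R4 = (V_2 - V_3)/R4 = (0 - 6.706)/100 = -0.06706 A
  P_R4 = I_R4² × R4 = (-0.06706)² × 100 = 0.4497 W

Final answers:
1. V_3 = 6.706 V
2. I_R4 = 0.06706 A
3. P_R4 = 0.4497 W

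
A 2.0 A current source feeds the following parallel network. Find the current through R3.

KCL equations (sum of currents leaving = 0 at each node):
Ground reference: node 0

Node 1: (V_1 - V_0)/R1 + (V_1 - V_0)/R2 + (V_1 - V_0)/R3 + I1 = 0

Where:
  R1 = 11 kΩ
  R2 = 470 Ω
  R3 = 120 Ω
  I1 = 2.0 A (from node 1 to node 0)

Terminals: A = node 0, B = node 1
All resistors sit directly between nodes 0 and 1, so they are in parallel and share one voltage V; the full source current 2 A splits among them.
1/R_par = 1/11000 + 1/470 + 1/120 = 0.01055 S  =>  R_par = 94.77 Ω
V = I × R_par = 2 × 94.77 = 189.5 V
I_R3 = V/R3 = 189.5/120 = 1.579 A

Final answer: 1.579 A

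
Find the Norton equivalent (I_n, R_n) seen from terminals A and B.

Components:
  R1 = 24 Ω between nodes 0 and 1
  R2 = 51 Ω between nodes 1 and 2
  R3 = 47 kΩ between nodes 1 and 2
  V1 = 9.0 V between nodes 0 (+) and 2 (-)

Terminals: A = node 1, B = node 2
Find the Thévenin equivalent first; then I_n = V_th/R_th and R_n = R_th.
Step 1 — V_th is the open-circuit voltage V_A - V_B (nothing connected across the terminals).
Nodal analysis, taking node 2 as the 0 V reference.
Source V1 fixes V_0 = 9 V.
KCL at each unknown node (sum of currents leaving = 0; resistances in Ω):
  Node 1: (V_1 - 9)/24 + (V_1 - 0)/51 + (V_1 - 0)/47000 = 0
Collecting terms: 0.0613 × V_1 = 0.375  =>  V_1 = 6.118 V
V_th = V_1 - V_2 = 6.118 - 0 = 6.118 V
Step 2 — R_th: zero the source — replace V1 by a short circuit (node 2 merges into node 0) — and find the resistance seen between A (node 1) and B (node 0).
Reduce the network between node 1 (A) and node 0 (B) by series/parallel combination:
  Rp1 = R1 ‖ R2 ‖ R3 (parallel, all between nodes 0 and 1) = 1/(1/24 + 1/51 + 1/47000) = 16.31 Ω
R_th = 16.31 Ω
I_n = V_th/R_th = 6.118/16.31 = 0.375 A, and R_n = R_th = 16.31 Ω

Final answer: I_n = 0.375 A, R_n = 16.31 Ω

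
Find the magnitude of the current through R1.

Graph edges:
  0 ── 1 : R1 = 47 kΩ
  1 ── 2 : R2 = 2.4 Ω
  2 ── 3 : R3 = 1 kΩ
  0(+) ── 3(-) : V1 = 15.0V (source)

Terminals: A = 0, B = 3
Nodal analysis, taking node 3 as the 0 V reference.
Source V1 fixes V_0 = 15 V.
KCL at each unknown node (sum of currents leaving = 0; resistances in Ω):
  Node 1: (V_1 - 15)/47000 + (V_1 - V_2)/2.4 = 0
  Node 2: (V_2 - V_1)/2.4 + (V_2 - 0)/1000 = 0
Collecting terms (coefficients in siemens):
  0.4167·V_1 - 0.4167·V_2 = 0.0003191
  0.4177·V_2 - 0.4167·V_1 = 0
Determinant D = (0.4167)(0.4177) - (-0.4167)(-0.4167) = 0.0004256
V_1 = [(0.0003191)(0.4177) - (-0.4167)(0)]/D = 0.3132 V
V_2 = [(0.4167)(0) - (0.0003191)(-0.4167)]/D = 0.3125 V
I_R1 = (V_0 - V_1)/R1 = (15 - 0.3132)/47000 = 0.0003125 A
|I_R1| = 0.0003125 A

Final answer: |I_R1| = 0.0003125 A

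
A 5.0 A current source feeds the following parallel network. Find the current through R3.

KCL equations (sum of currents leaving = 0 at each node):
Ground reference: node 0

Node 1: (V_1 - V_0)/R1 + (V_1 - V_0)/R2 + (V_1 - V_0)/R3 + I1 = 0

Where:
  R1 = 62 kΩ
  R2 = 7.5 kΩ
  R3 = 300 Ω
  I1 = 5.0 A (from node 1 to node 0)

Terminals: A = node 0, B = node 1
All resistors sit directly between nodes 0 and 1, so they are in parallel and share one voltage V; the full source current 5 A splits among them.
1/R_par = 1/62000 + 1/7500 + 1/300 = 0.003483 S  =>  R_par = 287.1 Ω
V = I × R_par = 5 × 287.1 = 1436 V
I_R3 = V/R3 = 1436/300 = 4.785 A

Final answer: 4.785 A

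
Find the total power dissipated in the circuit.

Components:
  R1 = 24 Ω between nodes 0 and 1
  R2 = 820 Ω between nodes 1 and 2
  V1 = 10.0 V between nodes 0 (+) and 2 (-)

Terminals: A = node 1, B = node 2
Nodal analysis, taking node 2 as the 0 V reference.
Source V1 fixes V_0 = 10 V.
KCL at each unknown node (sum of currents leaving = 0; resistances in Ω):
  Node 1: (V_1 - 10)/24 + (V_1 - 0)/820 = 0
Collecting terms: 0.04289 × V_1 = 0.4167  =>  V_1 = 9.716 V
Power in each resistor, P = (ΔV)²/R:
  P_R1 = (10 - 9.716)²/24 = 0.003369 W
  P_R2 = (9.716 - 0)²/820 = 0.1151 W
P_total = P_R1 + P_R2 = 0.1185 W

Final answer: 0.1185 W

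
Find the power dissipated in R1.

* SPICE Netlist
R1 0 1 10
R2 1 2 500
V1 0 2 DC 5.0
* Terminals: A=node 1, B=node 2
Nodal analysis, taking node 2 as the 0 V reference.
Source V1 fixes V_0 = 5 V.
KCL at each unknown node (sum of currents leaving = 0; resistances in Ω):
  Node 1: (V_1 - 5)/10 + (V_1 - 0)/500 = 0
Collecting terms: 0.102 × V_1 = 0.5  =>  V_1 = 4.902 V
I_R1 = (V_0 - V_1)/R1 = (5 - 4.902)/10 = 0.009804 A
P_R1 = I_R1² × R1 = (0.009804)² × 10 = 0.0009612 W

Final answer: 0.0009612 W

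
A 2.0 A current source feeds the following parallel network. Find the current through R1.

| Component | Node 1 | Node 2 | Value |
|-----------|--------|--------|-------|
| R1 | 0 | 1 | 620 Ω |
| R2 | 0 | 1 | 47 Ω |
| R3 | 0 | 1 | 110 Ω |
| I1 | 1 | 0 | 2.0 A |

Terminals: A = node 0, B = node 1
All resistors sit directly between nodes 0 and 1, so they are in parallel and share one voltage V; the full source current 2 A splits among them.
1/R_par = 1/620 + 1/47 + 1/110 = 0.03198 S  =>  R_par = 31.27 Ω
V = I × R_par = 2 × 31.27 = 62.54 V
I_R1 = V/R1 = 62.54/620 = 0.1009 A

Final answer: 0.1009 A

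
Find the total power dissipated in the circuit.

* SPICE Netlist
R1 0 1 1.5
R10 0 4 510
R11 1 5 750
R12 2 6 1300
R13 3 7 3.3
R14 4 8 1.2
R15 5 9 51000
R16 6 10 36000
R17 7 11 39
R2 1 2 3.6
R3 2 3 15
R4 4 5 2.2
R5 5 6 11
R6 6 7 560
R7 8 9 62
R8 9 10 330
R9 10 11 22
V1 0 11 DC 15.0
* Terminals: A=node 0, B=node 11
Nodal analysis, taking node 11 as the 0 V reference.
Source V1 fixes V_0 = 15 V.
KCL at each unknown node (sum of currents leaving = 0; resistances in Ω):
  Node 1: (V_1 - 15)/1.5 + (V_1 - V_2)/3.6 + (V_1 - V_5)/750 = 0
  Node 2: (V_2 - V_1)/3.6 + (V_2 - V_3)/15 + (V_2 - V_6)/1300 = 0
  Node 3: (V_3 - V_2)/15 + (V_3 - V_7)/3.3 = 0
  Node 4: (V_4 - V_5)/2.2 + (V_4 - 15)/510 + (V_4 - V_8)/1.2 = 0
  Node 5: (V_5 - V_4)/2.2 + (V_5 - V_6)/11 + (V_5 - V_1)/750 + (V_5 - V_9)/51000 = 0
  Node 6: (V_6 - V_5)/11 + (V_6 - V_7)/560 + (V_6 - V_2)/1300 + (V_6 - V_10)/36000 = 0
  Node 7: (V_7 - V_6)/560 + (V_7 - V_3)/3.3 + (V_7 - 0)/39 = 0
  Node 8: (V_8 - V_9)/62 + (V_8 - V_4)/1.2 = 0
  Node 9: (V_9 - V_8)/62 + (V_9 - V_10)/330 + (V_9 - V_5)/51000 = 0
  Node 10: (V_10 - V_9)/330 + (V_10 - 0)/22 + (V_10 - V_6)/36000 = 0
Collecting terms (coefficients in siemens):
  0.9458·V_1 - 0.2778·V_2 - 0.001333·V_5 = 10
  0.3452·V_2 - 0.2778·V_1 - 0.06667·V_3 - 0.0007692·V_6 = 0
  0.3697·V_3 - 0.06667·V_2 - 0.303·V_7 = 0
  1.29·V_4 - 0.4545·V_5 - 0.8333·V_8 = 0.02941
  0.5468·V_5 - 0.001333·V_1 - 0.4545·V_4 - 0.09091·V_6 - 0.00001961·V_9 = 0
  0.09349·V_6 - 0.0007692·V_2 - 0.09091·V_5 - 0.001786·V_7 - 0.00002778·V_10 = 0
  0.3305·V_7 - 0.303·V_3 - 0.001786·V_6 = 0
  0.8495·V_8 - 0.8333·V_4 - 0.01613·V_9 = 0
  0.01918·V_9 - 0.00001961·V_5 - 0.01613·V_8 - 0.00303·V_10 = 0
  0.04851·V_10 - 0.00002778·V_6 - 0.00303·V_9 = 0
Solving these 10 simultaneous equations (Gaussian elimination) gives:
  V_1 = 14.62 V, V_2 = 13.75 V, V_3 = 10.15 V, V_4 = 9.175 V
  V_5 = 9.199 V, V_6 = 9.237 V, V_7 = 9.354 V, V_8 = 9.149 V
  V_9 = 7.781 V, V_10 = 0.4913 V
Power in each resistor, P = (ΔV)²/R:
  P_R1 = (15 - 14.62)²/1.5 = 0.09432 W
  P_R2 = (14.62 - 13.75)²/3.6 = 0.2135 W
  P_R3 = (13.75 - 10.15)²/15 = 0.8644 W
  P_R4 = (9.175 - 9.199)²/2.2 = 0.0002491 W
  P_R5 = (9.199 - 9.237)²/11 = 0.0001299 W
  P_R6 = (9.237 - 9.354)²/560 = 0.00002462 W
  P_R7 = (9.149 - 7.781)²/62 = 0.03018 W
  P_R8 = (7.781 - 0.4913)²/330 = 0.161 W
  P_R9 = (0.4913 - 0)²/22 = 0.01097 W
  P_R10 = (15 - 9.175)²/510 = 0.06652 W
  P_R11 = (14.62 - 9.199)²/750 = 0.03924 W
  P_R12 = (13.75 - 9.237)²/1300 = 0.01565 W
  P_R13 = (10.15 - 9.354)²/3.3 = 0.1902 W
  P_R14 = (9.175 - 9.149)²/1.2 = 0.0005841 W
  P_R15 = (9.199 - 7.781)²/51000 = 0.00003941 W
  P_R16 = (9.237 - 0.4913)²/36000 = 0.002124 W
  P_R17 = (9.354 - 0)²/39 = 2.244 W
P_total = P_R1 + P_R2 + P_R3 + P_R4 + P_R5 + P_R6 + P_R7 + P_R8 + P_R9 + P_R10 + P_R11 + P_R12 + P_R13 + P_R14 + P_R15 + P_R16 + P_R17 = 3.933 W

Final answer: 3.933 W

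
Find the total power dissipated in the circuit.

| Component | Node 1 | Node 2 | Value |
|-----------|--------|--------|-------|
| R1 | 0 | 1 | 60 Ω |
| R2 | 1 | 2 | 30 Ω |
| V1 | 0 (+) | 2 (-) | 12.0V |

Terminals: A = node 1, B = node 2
Nodal analysis, taking node 2 as the 0 V reference.
Source V1 fixes V_0 = 12 V.
KCL at each unknown node (sum of currents leaving = 0; resistances in Ω):
  Node 1: (V_1 - 12)/60 + (V_1 - 0)/30 = 0
Collecting terms: 0.05 × V_1 = 0.2  =>  V_1 = 4 V
Power in each resistor, P = (ΔV)²/R:
  P_R1 = (12 - 4)²/60 = 1.067 W
  P_R2 = (4 - 0)²/30 = 0.5333 W
P_total = P_R1 + P_R2 = 1.6 W

Final answer: 1.6 W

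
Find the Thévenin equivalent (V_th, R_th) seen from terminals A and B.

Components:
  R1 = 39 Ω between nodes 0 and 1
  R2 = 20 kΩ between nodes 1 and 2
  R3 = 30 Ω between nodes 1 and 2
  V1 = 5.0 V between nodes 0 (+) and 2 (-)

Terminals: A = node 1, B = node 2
Step 1 — V_th is the open-circuit voltage V_A - V_B (nothing connected across the terminals).
Nodal analysis, taking node 2 as the 0 V reference.
Source V1 fixes V_0 = 5 V.
KCL at each unknown node (sum of currents leaving = 0; resistances in Ω):
  Node 1: (V_1 - 5)/39 + (V_1 - 0)/20000 + (V_1 - 0)/30 = 0
Collecting terms: 0.05902 × V_1 = 0.1282  =>  V_1 = 2.172 V
V_th = V_1 - V_2 = 2.172 - 0 = 2.172 V
Step 2 — R_th: zero the source — replace V1 by a short circuit (node 2 merges into node 0) — and find the resistance seen between A (node 1) and B (node 0).
Reduce the network between node 1 (A) and node 0 (B) by series/parallel combination:
  Rp1 = R1 ‖ R2 ‖ R3 (parallel, all between nodes 0 and 1) = 1/(1/39 + 1/20000 + 1/30) = 16.94 Ω
R_th = 16.94 Ω

Final answer: V_th = 2.172 V, R_th = 16.94 Ω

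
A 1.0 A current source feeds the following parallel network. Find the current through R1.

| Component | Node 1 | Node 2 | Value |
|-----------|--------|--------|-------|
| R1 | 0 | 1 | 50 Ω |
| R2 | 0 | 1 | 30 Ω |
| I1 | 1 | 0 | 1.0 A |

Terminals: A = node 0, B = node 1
All resistors sit directly between nodes 0 and 1, so they are in parallel and share one voltage V; the full source current 1 A splits among them.
1/R_par = 1/50 + 1/30 = 0.05333 S  =>  R_par = 18.75 Ω
V = I × R_par = 1 × 18.75 = 18.75 V
I_R1 = V/R1 = 18.75/50 = 0.375 A

Final answer: 0.375 A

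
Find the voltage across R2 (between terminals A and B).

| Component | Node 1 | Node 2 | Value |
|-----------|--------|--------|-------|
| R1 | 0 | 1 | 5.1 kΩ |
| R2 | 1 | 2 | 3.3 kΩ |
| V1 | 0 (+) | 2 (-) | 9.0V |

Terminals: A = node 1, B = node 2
R1 and R2 are in series across V1 (node 0 → node 1 → node 2), and the output A–B is taken across R2, so this is a voltage divider.
Series current: I = V1/(R1 + R2) = 9/(5100 + 3300) = 9/8400 = 0.001071 A
V_R2 = I × R2 = V1 × R2/(R1 + R2) = 9 × 3300/8400 = 3.536 V

Final answer: 3.536 V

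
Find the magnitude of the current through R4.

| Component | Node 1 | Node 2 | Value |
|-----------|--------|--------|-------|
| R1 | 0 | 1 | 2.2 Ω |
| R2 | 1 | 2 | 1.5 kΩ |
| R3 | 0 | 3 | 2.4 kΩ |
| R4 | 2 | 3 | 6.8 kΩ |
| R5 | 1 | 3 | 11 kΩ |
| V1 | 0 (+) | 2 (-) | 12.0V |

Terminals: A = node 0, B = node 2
Nodal analysis, taking node 2 as the 0 V reference.
Source V1 fixes V_0 = 12 V.
KCL at each unknown node (sum of currents leaving = 0; resistances in Ω):
  Node 1: (V_1 - 12)/2.2 + (V_1 - 0)/1500 + (V_1 - V_3)/11000 = 0
  Node 3: (V_3 - 12)/2400 + (V_3 - 0)/6800 + (V_3 - V_1)/11000 = 0
Collecting terms (coefficients in siemens):
  0.4553·V_1 - 0.00009091·V_3 = 5.455
  0.0006546·V_3 - 0.00009091·V_1 = 0.005
Determinant D = (0.4553)(0.0006546) - (-0.00009091)(-0.00009091) = 0.000298
V_1 = [(5.455)(0.0006546) - (-0.00009091)(0.005)]/D = 11.98 V
V_3 = [(0.4553)(0.005) - (5.455)(-0.00009091)]/D = 9.302 V
I_R4 = (V_2 - V_3)/R4 = (0 - 9.302)/6800 = -0.001368 A
|I_R4| = 0.001368 A

Final answer: |I_R4| = 0.001368 A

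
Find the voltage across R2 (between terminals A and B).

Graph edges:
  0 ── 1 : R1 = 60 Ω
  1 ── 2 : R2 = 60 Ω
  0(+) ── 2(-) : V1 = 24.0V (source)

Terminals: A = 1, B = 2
R1 and R2 are in series across V1 (node 0 → node 1 → node 2), and the output A–B is taken across R2, so this is a voltage divider.
Series current: I = V1/(R1 + R2) = 24/(60 + 60) = 24/120 = 0.2 A
V_R2 = I × R2 = V1 × R2/(R1 + R2) = 24 × 60/120 = 12 V

Final answer: 12 V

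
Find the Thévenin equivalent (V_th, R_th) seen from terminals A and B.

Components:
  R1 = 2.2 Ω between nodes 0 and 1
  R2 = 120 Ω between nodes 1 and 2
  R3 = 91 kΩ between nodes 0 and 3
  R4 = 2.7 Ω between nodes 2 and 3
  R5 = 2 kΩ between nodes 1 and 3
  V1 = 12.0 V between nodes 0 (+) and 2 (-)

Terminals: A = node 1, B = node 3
Step 1 — V_th is the open-circuit voltage V_A - V_B (nothing connected across the terminals).
Nodal analysis, taking node 2 as the 0 V reference.
Source V1 fixes V_0 = 12 V.
KCL at each unknown node (sum of currents leaving = 0; resistances in Ω):
  Node 1: (V_1 - 12)/2.2 + (V_1 - 0)/120 + (V_1 - V_3)/2000 = 0
  Node 3: (V_3 - 12)/91000 + (V_3 - 0)/2.7 + (V_3 - V_1)/2000 = 0
Collecting terms (coefficients in siemens):
  0.4634·V_1 - 0.0005·V_3 = 5.455
  0.3709·V_3 - 0.0005·V_1 = 0.0001319
Determinant D = (0.4634)(0.3709) - (-0.0005)(-0.0005) = 0.1719
V_1 = [(5.455)(0.3709) - (-0.0005)(0.0001319)]/D = 11.77 V
V_3 = [(0.4634)(0.0001319) - (5.455)(-0.0005)]/D = 0.01622 V
V_th = V_1 - V_3 = 11.77 - 0.01622 = 11.76 V
Step 2 — R_th: zero the source — replace V1 by a short circuit (node 2 merges into node 0) — and find the resistance seen between A (node 1) and B (node 3).
Reduce the network between node 1 (A) and node 3 (B) by series/parallel combination:
  Rp1 = R1 ‖ R2 (parallel, both between nodes 0 and 1) = 1/(1/2.2 + 1/120) = 2.16 Ω
  Rp2 = R3 ‖ R4 (parallel, both between nodes 0 and 3) = 1/(1/91000 + 1/2.7) = 2.7 Ω
  Rs1 = Rp1 + Rp2 (series, joined only at node 0) = 2.16 + 2.7 = 4.86 Ω
  Rp3 = R5 ‖ Rs1 (parallel, both between nodes 1 and 3) = 1/(1/2000 + 1/4.86) = 4.849 Ω
R_th = 4.849 Ω

Final answer: V_th = 11.76 V, R_th = 4.849 Ω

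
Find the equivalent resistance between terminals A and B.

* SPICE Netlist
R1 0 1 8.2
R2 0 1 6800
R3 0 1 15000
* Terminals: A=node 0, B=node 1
Reduce the network between node 0 (A) and node 1 (B) by series/parallel combination:
  Rp1 = R1 ‖ R2 ‖ R3 (parallel, all between nodes 0 and 1) = 1/(1/8.2 + 1/6800 + 1/15000) = 8.186 Ω
R_eq = 8.186 Ω

Final answer: 8.186 Ω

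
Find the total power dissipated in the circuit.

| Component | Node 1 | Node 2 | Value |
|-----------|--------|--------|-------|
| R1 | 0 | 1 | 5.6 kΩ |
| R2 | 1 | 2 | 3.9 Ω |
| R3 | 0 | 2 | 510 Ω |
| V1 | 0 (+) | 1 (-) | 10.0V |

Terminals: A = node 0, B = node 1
Nodal analysis, taking node 1 as the 0 V reference.
Source V1 fixes V_0 = 10 V.
KCL at each unknown node (sum of currents leaving = 0; resistances in Ω):
  Node 2: (V_2 - 0)/3.9 + (V_2 - 10)/510 = 0
Collecting terms: 0.2584 × V_2 = 0.01961  =>  V_2 = 0.07589 V
Power in each resistor, P = (ΔV)²/R:
  P_R1 = (10 - 0)²/5600 = 0.01786 W
  P_R2 = (0 - 0.07589)²/3.9 = 0.001477 W
  P_R3 = (10 - 0.07589)²/510 = 0.1931 W
P_total = P_R1 + P_R2 + P_R3 = 0.2124 W

Final answer: 0.2124 W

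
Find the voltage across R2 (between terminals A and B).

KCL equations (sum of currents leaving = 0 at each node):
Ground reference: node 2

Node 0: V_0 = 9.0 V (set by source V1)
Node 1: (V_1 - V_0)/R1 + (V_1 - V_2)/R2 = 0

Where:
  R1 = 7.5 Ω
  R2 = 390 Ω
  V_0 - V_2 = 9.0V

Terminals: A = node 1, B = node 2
R1 and R2 are in series across V1 (node 0 → node 1 → node 2), and the output A–B is taken across R2, so this is a voltage divider.
Series current: I = V1/(R1 + R2) = 9/(7.5 + 390) = 9/397.5 = 0.02264 A
V_R2 = I × R2 = V1 × R2/(R1 + R2) = 9 × 390/397.5 = 8.83 V

Final answer: 8.83 V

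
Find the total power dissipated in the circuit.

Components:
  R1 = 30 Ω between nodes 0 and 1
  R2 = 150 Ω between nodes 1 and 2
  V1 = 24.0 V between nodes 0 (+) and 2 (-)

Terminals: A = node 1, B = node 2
Nodal analysis, taking node 2 as the 0 V reference.
Source V1 fixes V_0 = 24 V.
KCL at each unknown node (sum of currents leaving = 0; resistances in Ω):
  Node 1: (V_1 - 24)/30 + (V_1 - 0)/150 = 0
Collecting terms: 0.04 × V_1 = 0.8  =>  V_1 = 20 V
Power in each resistor, P = (ΔV)²/R:
  P_R1 = (24 - 20)²/30 = 0.5333 W
  P_R2 = (20 - 0)²/150 = 2.667 W
P_total = P_R1 + P_R2 = 3.2 W

Final answer: 3.2 W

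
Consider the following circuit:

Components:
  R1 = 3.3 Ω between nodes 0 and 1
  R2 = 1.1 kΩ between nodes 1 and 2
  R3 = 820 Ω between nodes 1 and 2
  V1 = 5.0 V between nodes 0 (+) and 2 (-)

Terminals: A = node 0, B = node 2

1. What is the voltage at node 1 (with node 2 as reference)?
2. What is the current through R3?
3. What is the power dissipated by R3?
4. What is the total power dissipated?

Nodal analysis, taking node 2 as the 0 V reference.
Source V1 fixes V_0 = 5 V.
KCL at each unknown node (sum of currents leaving = 0; resistances in Ω):
  Node 1: (V_1 - 5)/3.3 + (V_1 - 0)/1100 + (V_1 - 0)/820 = 0
Collecting terms: 0.3052 × V_1 = 1.515  =>  V_1 = 4.965 V
Part 1:
  Read off the nodal solution: V_1 = 4.965 V
Part 2:
  I_R3 = (V_1 - V_2)/R3 = (4.965 - 0)/820 = 0.006055 A
  Magnitude: I_R3 = 0.006055 A
Part 3:
  I_R3 = (V_1 - V_2)/R3 = (4.965 - 0)/820 = 0.006055 A
  P_R3 = I_R3² × R3 = (0.006055)² × 820 = 0.03006 W
Part 4:
  Power in each resistor, P = (ΔV)²/R:
    P_R1 = (5 - 4.965)²/3.3 = 0.0003686 W
    P_R2 = (4.965 - 0)²/1100 = 0.02241 W
    P_R3 = (4.965 - 0)²/820 = 0.03006 W
  P_total = P_R1 + P_R2 + P_R3 = 0.05284 W

Final answers:
1. V_1 = 4.965 V
2. I_R3 = 0.006055 A
3. P_R3 = 0.03006 W
4. P_total = 0.05284 W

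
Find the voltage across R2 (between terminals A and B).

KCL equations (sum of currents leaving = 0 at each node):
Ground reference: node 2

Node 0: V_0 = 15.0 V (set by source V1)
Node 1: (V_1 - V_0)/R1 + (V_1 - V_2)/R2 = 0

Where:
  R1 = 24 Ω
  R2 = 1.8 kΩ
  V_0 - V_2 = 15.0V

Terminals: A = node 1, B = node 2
R1 and R2 are in series across V1 (node 0 → node 1 → node 2), and the output A–B is taken across R2, so this is a voltage divider.
Series current: I = V1/(R1 + R2) = 15/(24 + 1800) = 15/1824 = 0.008224 A
V_R2 = I × R2 = V1 × R2/(R1 + R2) = 15 × 1800/1824 = 14.8 V

Final answer: 14.8 V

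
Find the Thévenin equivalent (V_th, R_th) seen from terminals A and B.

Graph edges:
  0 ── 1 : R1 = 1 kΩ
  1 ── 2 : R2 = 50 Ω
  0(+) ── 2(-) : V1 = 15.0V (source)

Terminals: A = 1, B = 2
Step 1 — V_th is the open-circuit voltage V_A - V_B (nothing connected across the terminals).
Nodal analysis, taking node 2 as the 0 V reference.
Source V1 fixes V_0 = 15 V.
KCL at each unknown node (sum of currents leaving = 0; resistances in Ω):
  Node 1: (V_1 - 15)/1000 + (V_1 - 0)/50 = 0
Collecting terms: 0.021 × V_1 = 0.015  =>  V_1 = 0.7143 V
V_th = V_1 - V_2 = 0.7143 - 0 = 0.7143 V
Step 2 — R_th: zero the source — replace V1 by a short circuit (node 2 merges into node 0) — and find the resistance seen between A (node 1) and B (node 0).
Reduce the network between node 1 (A) and node 0 (B) by series/parallel combination:
  Rp1 = R1 ‖ R2 (parallel, both between nodes 0 and 1) = 1/(1/1000 + 1/50) = 47.62 Ω
R_th = 47.62 Ω

Final answer: V_th = 0.7143 V, R_th = 47.62 Ω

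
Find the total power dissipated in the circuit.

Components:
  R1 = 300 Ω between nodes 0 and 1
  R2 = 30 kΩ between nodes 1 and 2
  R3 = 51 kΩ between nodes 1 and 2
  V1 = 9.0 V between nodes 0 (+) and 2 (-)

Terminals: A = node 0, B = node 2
Nodal analysis, taking node 2 as the 0 V reference.
Source V1 fixes V_0 = 9 V.
KCL at each unknown node (sum of currents leaving = 0; resistances in Ω):
  Node 1: (V_1 - 9)/300 + (V_1 - 0)/30000 + (V_1 - 0)/51000 = 0
Collecting terms: 0.003386 × V_1 = 0.03  =>  V_1 = 8.859 V
Power in each resistor, P = (ΔV)²/R:
  P_R1 = (9 - 8.859)²/300 = 0.00006599 W
  P_R2 = (8.859 - 0)²/30000 = 0.002616 W
  P_R3 = (8.859 - 0)²/51000 = 0.001539 W
P_total = P_R1 + P_R2 + P_R3 = 0.004221 W

Final answer: 0.004221 W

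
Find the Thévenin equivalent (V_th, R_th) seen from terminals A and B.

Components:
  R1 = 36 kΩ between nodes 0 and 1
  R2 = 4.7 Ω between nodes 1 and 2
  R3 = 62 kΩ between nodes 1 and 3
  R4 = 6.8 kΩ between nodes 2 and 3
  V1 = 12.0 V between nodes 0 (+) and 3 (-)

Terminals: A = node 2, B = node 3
Step 1 — V_th is the open-circuit voltage V_A - V_B (nothing connected across the terminals).
Nodal analysis, taking node 3 as the 0 V reference.
Source V1 fixes V_0 = 12 V.
KCL at each unknown node (sum of currents leaving = 0; resistances in Ω):
  Node 1: (V_1 - 12)/36000 + (V_1 - V_2)/4.7 + (V_1 - 0)/62000 = 0
  Node 2: (V_2 - V_1)/4.7 + (V_2 - 0)/6800 = 0
Collecting terms (coefficients in siemens):
  0.2128·V_1 - 0.2128·V_2 = 0.0003333
  0.2129·V_2 - 0.2128·V_1 = 0
Determinant D = (0.2128)(0.2129) - (-0.2128)(-0.2128) = 0.00004064
V_1 = [(0.0003333)(0.2129) - (-0.2128)(0)]/D = 1.746 V
V_2 = [(0.2128)(0) - (0.0003333)(-0.2128)]/D = 1.745 V
V_th = V_2 - V_3 = 1.745 - 0 = 1.745 V
Step 2 — R_th: zero the source — replace V1 by a short circuit (node 3 merges into node 0) — and find the resistance seen between A (node 2) and B (node 0).
Reduce the network between node 2 (A) and node 0 (B) by series/parallel combination:
  Rp1 = R1 ‖ R3 (parallel, both between nodes 0 and 1) = 1/(1/36000 + 1/62000) = 22780 Ω
  Rs1 = R2 + Rp1 (series, joined only at node 1) = 4.7 + 22780 = 22780 Ω
  Rp2 = R4 ‖ Rs1 (parallel, both between nodes 0 and 2) = 1/(1/6800 + 1/22780) = 5237 Ω
R_th = 5.237 kΩ

Final answer: V_th = 1.745 V, R_th = 5.237 kΩ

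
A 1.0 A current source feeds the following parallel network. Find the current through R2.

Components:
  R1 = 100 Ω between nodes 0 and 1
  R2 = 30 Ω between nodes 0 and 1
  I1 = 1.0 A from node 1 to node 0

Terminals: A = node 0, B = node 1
All resistors sit directly between nodes 0 and 1, so they are in parallel and share one voltage V; the full source current 1 A splits among them.
1/R_par = 1/100 + 1/30 = 0.04333 S  =>  R_par = 23.08 Ω
V = I × R_par = 1 × 23.08 = 23.08 V
I_R2 = V/R2 = 23.08/30 = 0.7692 A

Final answer: 0.7692 A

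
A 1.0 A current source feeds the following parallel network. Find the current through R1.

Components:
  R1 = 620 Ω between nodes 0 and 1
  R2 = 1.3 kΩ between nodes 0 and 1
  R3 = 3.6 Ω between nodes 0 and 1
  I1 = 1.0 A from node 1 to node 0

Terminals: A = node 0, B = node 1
All resistors sit directly between nodes 0 and 1, so they are in parallel and share one voltage V; the full source current 1 A splits among them.
1/R_par = 1/620 + 1/1300 + 1/3.6 = 0.2802 S  =>  R_par = 3.569 Ω
V = I × R_par = 1 × 3.569 = 3.569 V
I_R1 = V/R1 = 3.569/620 = 0.005757 A

Final answer: 0.005757 A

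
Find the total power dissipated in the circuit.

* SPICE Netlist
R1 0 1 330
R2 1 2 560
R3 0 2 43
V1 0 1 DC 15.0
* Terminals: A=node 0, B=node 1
Nodal analysis, taking node 1 as the 0 V reference.
Source V1 fixes V_0 = 15 V.
KCL at each unknown node (sum of currents leaving = 0; resistances in Ω):
  Node 2: (V_2 - 0)/560 + (V_2 - 15)/43 = 0
Collecting terms: 0.02504 × V_2 = 0.3488  =>  V_2 = 13.93 V
Power in each resistor, P = (ΔV)²/R:
  P_R1 = (15 - 0)²/330 = 0.6818 W
  P_R2 = (0 - 13.93)²/560 = 0.3465 W
  P_R3 = (15 - 13.93)²/43 = 0.02661 W
P_total = P_R1 + P_R2 + P_R3 = 1.055 W

Final answer: 1.055 W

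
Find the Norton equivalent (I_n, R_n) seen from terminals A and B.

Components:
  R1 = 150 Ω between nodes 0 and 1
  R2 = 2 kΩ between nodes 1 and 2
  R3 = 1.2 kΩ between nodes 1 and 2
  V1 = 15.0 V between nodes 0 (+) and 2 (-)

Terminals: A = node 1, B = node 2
Find the Thévenin equivalent first; then I_n = V_th/R_th and R_n = R_th.
Step 1 — V_th is the open-circuit voltage V_A - V_B (nothing connected across the terminals).
Nodal analysis, taking node 2 as the 0 V reference.
Source V1 fixes V_0 = 15 V.
KCL at each unknown node (sum of currents leaving = 0; resistances in Ω):
  Node 1: (V_1 - 15)/150 + (V_1 - 0)/2000 + (V_1 - 0)/1200 = 0
Collecting terms: 0.008 × V_1 = 0.1  =>  V_1 = 12.5 V
V_th = V_1 - V_2 = 12.5 - 0 = 12.5 V
Step 2 — R_th: zero the source — replace V1 by a short circuit (node 2 merges into node 0) — and find the resistance seen between A (node 1) and B (node 0).
Reduce the network between node 1 (A) and node 0 (B) by series/parallel combination:
  Rp1 = R1 ‖ R2 ‖ R3 (parallel, all between nodes 0 and 1) = 1/(1/150 + 1/2000 + 1/1200) = 125 Ω
R_th = 125 Ω
I_n = V_th/R_th = 12.5/125 = 0.1 A, and R_n = R_th = 125 Ω

Final answer: I_n = 0.1 A, R_n = 125 Ω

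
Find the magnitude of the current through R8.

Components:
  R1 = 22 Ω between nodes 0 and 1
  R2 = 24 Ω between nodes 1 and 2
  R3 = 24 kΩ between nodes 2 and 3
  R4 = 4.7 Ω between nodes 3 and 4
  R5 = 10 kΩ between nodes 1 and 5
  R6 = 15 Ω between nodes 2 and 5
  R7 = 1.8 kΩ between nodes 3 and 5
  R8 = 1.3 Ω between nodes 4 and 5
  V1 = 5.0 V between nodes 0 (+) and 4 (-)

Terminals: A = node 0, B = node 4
Nodal analysis, taking node 4 as the 0 V reference.
Source V1 fixes V_0 = 5 V.
KCL at each unknown node (sum of currents leaving = 0; resistances in Ω):
  Node 1: (V_1 - 5)/22 + (V_1 - V_2)/24 + (V_1 - V_5)/10000 = 0
  Node 2: (V_2 - V_1)/24 + (V_2 - V_3)/24000 + (V_2 - V_5)/15 = 0
  Node 3: (V_3 - V_2)/24000 + (V_3 - 0)/4.7 + (V_3 - V_5)/1800 = 0
  Node 5: (V_5 - V_1)/10000 + (V_5 - V_2)/15 + (V_5 - V_3)/1800 + (V_5 - 0)/1.3 = 0
Collecting terms (coefficients in siemens):
  0.08722·V_1 - 0.04167·V_2 - 0.0001·V_5 = 0.2273
  0.1084·V_2 - 0.04167·V_1 - 0.00004167·V_3 - 0.06667·V_5 = 0
  0.2134·V_3 - 0.00004167·V_2 - 0.0005556·V_5 = 0
  0.8366·V_5 - 0.0001·V_1 - 0.06667·V_2 - 0.0005556·V_3 = 0
Solving these 4 simultaneous equations (Gaussian elimination) gives:
  V_1 = 3.23 V, V_2 = 1.306 V, V_3 = 0.000527 V, V_5 = 0.1045 V
I_R8 = (V_4 - V_5)/R8 = (0 - 0.1045)/1.3 = -0.08036 A
|I_R8| = 0.08036 A

Final answer: |I_R8| = 0.08036 A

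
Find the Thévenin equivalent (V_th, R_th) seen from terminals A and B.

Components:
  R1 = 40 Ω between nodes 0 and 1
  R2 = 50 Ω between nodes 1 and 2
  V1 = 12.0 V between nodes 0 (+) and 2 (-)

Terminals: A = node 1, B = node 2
Step 1 — V_th is the open-circuit voltage V_A - V_B (nothing connected across the terminals).
Nodal analysis, taking node 2 as the 0 V reference.
Source V1 fixes V_0 = 12 V.
KCL at each unknown node (sum of currents leaving = 0; resistances in Ω):
  Node 1: (V_1 - 12)/40 + (V_1 - 0)/50 = 0
Collecting terms: 0.045 × V_1 = 0.3  =>  V_1 = 6.667 V
V_th = V_1 - V_2 = 6.667 - 0 = 6.667 V
Step 2 — R_th: zero the source — replace V1 by a short circuit (node 2 merges into node 0) — and find the resistance seen between A (node 1) and B (node 0).
Reduce the network between node 1 (A) and node 0 (B) by series/parallel combination:
  Rp1 = R1 ‖ R2 (parallel, both between nodes 0 and 1) = 1/(1/40 + 1/50) = 22.22 Ω
R_th = 22.22 Ω

Final answer: V_th = 6.667 V, R_th = 22.22 Ω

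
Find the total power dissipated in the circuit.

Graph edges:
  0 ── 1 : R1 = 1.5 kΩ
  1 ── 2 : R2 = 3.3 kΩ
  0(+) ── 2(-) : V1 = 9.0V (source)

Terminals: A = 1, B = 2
Nodal analysis, taking node 2 as the 0 V reference.
Source V1 fixes V_0 = 9 V.
KCL at each unknown node (sum of currents leaving = 0; resistances in Ω):
  Node 1: (V_1 - 9)/1500 + (V_1 - 0)/3300 = 0
Collecting terms: 0.0009697 × V_1 = 0.006  =>  V_1 = 6.188 V
Power in each resistor, P = (ΔV)²/R:
  P_R1 = (9 - 6.188)²/1500 = 0.005273 W
  P_R2 = (6.188 - 0)²/3300 = 0.0116 W
P_total = P_R1 + P_R2 = 0.01688 W

Final answer: 0.01688 W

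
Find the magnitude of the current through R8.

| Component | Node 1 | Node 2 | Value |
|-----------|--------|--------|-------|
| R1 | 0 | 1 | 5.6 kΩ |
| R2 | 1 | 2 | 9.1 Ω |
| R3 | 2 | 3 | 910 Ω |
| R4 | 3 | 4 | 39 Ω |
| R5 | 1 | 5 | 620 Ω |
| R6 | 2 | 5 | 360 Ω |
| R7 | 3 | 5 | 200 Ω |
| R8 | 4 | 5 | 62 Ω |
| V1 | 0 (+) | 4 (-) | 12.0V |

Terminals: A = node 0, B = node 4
Nodal analysis, taking node 4 as the 0 V reference.
Source V1 fixes V_0 = 12 V.
KCL at each unknown node (sum of currents leaving = 0; resistances in Ω):
  Node 1: (V_1 - 12)/5600 + (V_1 - V_2)/9.1 + (V_1 - V_5)/620 = 0
  Node 2: (V_2 - V_1)/9.1 + (V_2 - V_3)/910 + (V_2 - V_5)/360 = 0
  Node 3: (V_3 - V_2)/910 + (V_3 - 0)/39 + (V_3 - V_5)/200 = 0
  Node 5: (V_5 - V_1)/620 + (V_5 - V_2)/360 + (V_5 - V_3)/200 + (V_5 - 0)/62 = 0
Collecting terms (coefficients in siemens):
  0.1117·V_1 - 0.1099·V_2 - 0.001613·V_5 = 0.002143
  0.1138·V_2 - 0.1099·V_1 - 0.001099·V_3 - 0.002778·V_5 = 0
  0.03174·V_3 - 0.001099·V_2 - 0.005·V_5 = 0
  0.02552·V_5 - 0.001613·V_1 - 0.002778·V_2 - 0.005·V_3 = 0
Solving these 4 simultaneous equations (Gaussian elimination) gives:
  V_1 = 0.4567 V, V_2 = 0.4434 V, V_3 = 0.02838 V, V_5 = 0.08269 V
I_R8 = (V_4 - V_5)/R8 = (0 - 0.08269)/62 = -0.001334 A
|I_R8| = 0.001334 A

Final answer: |I_R8| = 0.001334 A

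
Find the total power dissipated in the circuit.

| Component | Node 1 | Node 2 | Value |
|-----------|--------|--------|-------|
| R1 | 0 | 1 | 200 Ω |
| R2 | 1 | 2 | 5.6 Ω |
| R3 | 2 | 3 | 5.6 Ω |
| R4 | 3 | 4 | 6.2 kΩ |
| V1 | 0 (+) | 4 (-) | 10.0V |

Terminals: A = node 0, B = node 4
Nodal analysis, taking node 4 as the 0 V reference.
Source V1 fixes V_0 = 10 V.
KCL at each unknown node (sum of currents leaving = 0; resistances in Ω):
  Node 1: (V_1 - 10)/200 + (V_1 - V_2)/5.6 = 0
  Node 2: (V_2 - V_1)/5.6 + (V_2 - V_3)/5.6 = 0
  Node 3: (V_3 - V_2)/5.6 + (V_3 - 0)/6200 = 0
Collecting terms (coefficients in siemens):
  0.1836·V_1 - 0.1786·V_2 = 0.05
  0.3571·V_2 - 0.1786·V_1 - 0.1786·V_3 = 0
  0.1787·V_3 - 0.1786·V_2 = 0
Solving these 3 simultaneous equations (Gaussian elimination) gives:
  V_1 = 9.688 V, V_2 = 9.679 V, V_3 = 9.671 V
Power in each resistor, P = (ΔV)²/R:
  P_R1 = (10 - 9.688)²/200 = 0.0004866 W
  P_R2 = (9.688 - 9.679)²/5.6 = 0.00001362 W
  P_R3 = (9.679 - 9.671)²/5.6 = 0.00001362 W
  P_R4 = (9.671 - 0)²/6200 = 0.01508 W
P_total = P_R1 + P_R2 + P_R3 + P_R4 = 0.0156 W

Final answer: 0.0156 W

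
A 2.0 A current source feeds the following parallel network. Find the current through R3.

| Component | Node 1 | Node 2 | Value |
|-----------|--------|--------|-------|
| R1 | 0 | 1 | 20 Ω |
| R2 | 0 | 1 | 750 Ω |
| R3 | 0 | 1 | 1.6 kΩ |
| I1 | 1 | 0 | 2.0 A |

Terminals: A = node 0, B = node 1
All resistors sit directly between nodes 0 and 1, so they are in parallel and share one voltage V; the full source current 2 A splits among them.
1/R_par = 1/20 + 1/750 + 1/1600 = 0.05196 S  =>  R_par = 19.25 Ω
V = I × R_par = 2 × 19.25 = 38.49 V
I_R3 = V/R3 = 38.49/1600 = 0.02406 A

Final answer: 0.02406 A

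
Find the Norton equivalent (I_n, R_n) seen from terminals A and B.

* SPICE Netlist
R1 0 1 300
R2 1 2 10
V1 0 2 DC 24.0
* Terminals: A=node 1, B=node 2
Find the Thévenin equivalent first; then I_n = V_th/R_th and R_n = R_th.
Step 1 — V_th is the open-circuit voltage V_A - V_B (nothing connected across the terminals).
Nodal analysis, taking node 2 as the 0 V reference.
Source V1 fixes V_0 = 24 V.
KCL at each unknown node (sum of currents leaving = 0; resistances in Ω):
  Node 1: (V_1 - 24)/300 + (V_1 - 0)/10 = 0
Collecting terms: 0.1033 × V_1 = 0.08  =>  V_1 = 0.7742 V
V_th = V_1 - V_2 = 0.7742 - 0 = 0.7742 V
Step 2 — R_th: zero the source — replace V1 by a short circuit (node 2 merges into node 0) — and find the resistance seen between A (node 1) and B (node 0).
Reduce the network between node 1 (A) and node 0 (B) by series/parallel combination:
  Rp1 = R1 ‖ R2 (parallel, both between nodes 0 and 1) = 1/(1/300 + 1/10) = 9.677 Ω
R_th = 9.677 Ω
I_n = V_th/R_th = 0.7742/9.677 = 0.08 A, and R_n = R_th = 9.677 Ω

Final answer: I_n = 0.08 A, R_n = 9.677 Ω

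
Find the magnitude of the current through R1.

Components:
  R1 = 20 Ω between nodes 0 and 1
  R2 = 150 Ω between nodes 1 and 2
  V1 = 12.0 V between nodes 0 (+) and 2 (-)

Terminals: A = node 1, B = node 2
Nodal analysis, taking node 2 as the 0 V reference.
Source V1 fixes V_0 = 12 V.
KCL at each unknown node (sum of currents leaving = 0; resistances in Ω):
  Node 1: (V_1 - 12)/20 + (V_1 - 0)/150 = 0
Collecting terms: 0.05667 × V_1 = 0.6  =>  V_1 = 10.59 V
I_R1 = (V_0 - V_1)/R1 = (12 - 10.59)/20 = 0.07059 A
|I_R1| = 0.07059 A

Final answer: |I_R1| = 0.07059 A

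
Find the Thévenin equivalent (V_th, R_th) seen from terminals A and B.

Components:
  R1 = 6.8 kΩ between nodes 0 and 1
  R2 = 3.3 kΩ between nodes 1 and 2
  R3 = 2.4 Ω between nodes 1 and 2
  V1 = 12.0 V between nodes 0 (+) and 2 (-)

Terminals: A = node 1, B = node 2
Step 1 — V_th is the open-circuit voltage V_A - V_B (nothing connected across the terminals).
Nodal analysis, taking node 2 as the 0 V reference.
Source V1 fixes V_0 = 12 V.
KCL at each unknown node (sum of currents leaving = 0; resistances in Ω):
  Node 1: (V_1 - 12)/6800 + (V_1 - 0)/3300 + (V_1 - 0)/2.4 = 0
Collecting terms: 0.4171 × V_1 = 0.001765  =>  V_1 = 0.004231 V
V_th = V_1 - V_2 = 0.004231 - 0 = 0.004231 V
Step 2 — R_th: zero the source — replace V1 by a short circuit (node 2 merges into node 0) — and find the resistance seen between A (node 1) and B (node 0).
Reduce the network between node 1 (A) and node 0 (B) by series/parallel combination:
  Rp1 = R1 ‖ R2 ‖ R3 (parallel, all between nodes 0 and 1) = 1/(1/6800 + 1/3300 + 1/2.4) = 2.397 Ω
R_th = 2.397 Ω

Final answer: V_th = 0.004231 V, R_th = 2.397 Ω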